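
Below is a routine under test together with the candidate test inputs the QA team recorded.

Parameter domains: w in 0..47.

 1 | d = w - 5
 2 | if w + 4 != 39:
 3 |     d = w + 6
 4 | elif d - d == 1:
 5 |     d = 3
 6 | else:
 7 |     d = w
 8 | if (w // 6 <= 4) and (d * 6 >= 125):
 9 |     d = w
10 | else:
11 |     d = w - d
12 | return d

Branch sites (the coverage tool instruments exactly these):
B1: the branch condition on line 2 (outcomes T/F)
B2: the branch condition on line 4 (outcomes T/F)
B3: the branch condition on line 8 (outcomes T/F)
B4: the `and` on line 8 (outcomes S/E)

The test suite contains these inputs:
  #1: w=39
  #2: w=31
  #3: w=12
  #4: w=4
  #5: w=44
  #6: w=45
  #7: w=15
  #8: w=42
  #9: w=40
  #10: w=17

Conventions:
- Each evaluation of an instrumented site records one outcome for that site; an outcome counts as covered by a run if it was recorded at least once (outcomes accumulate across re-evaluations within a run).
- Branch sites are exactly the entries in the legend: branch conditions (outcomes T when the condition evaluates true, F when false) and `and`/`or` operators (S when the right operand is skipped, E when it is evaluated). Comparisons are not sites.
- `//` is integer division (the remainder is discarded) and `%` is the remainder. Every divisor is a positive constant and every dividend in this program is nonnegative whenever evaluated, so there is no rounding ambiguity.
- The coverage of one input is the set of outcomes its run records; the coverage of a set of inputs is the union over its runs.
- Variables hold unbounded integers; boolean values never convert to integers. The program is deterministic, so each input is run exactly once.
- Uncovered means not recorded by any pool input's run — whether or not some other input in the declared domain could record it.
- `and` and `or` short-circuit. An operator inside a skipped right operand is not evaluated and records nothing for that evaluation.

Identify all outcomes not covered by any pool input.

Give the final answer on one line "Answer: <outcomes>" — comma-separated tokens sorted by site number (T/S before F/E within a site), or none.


input #1, w=39: events B1->T, B4->S, B3->F; outcomes B1=T, B3=F, B4=S
input #2, w=31: events B1->T, B4->S, B3->F; outcomes B1=T, B3=F, B4=S
input #3, w=12: events B1->T, B4->E, B3->F; outcomes B1=T, B3=F, B4=E
input #4, w=4: events B1->T, B4->E, B3->F; outcomes B1=T, B3=F, B4=E
input #5, w=44: events B1->T, B4->S, B3->F; outcomes B1=T, B3=F, B4=S
input #6, w=45: events B1->T, B4->S, B3->F; outcomes B1=T, B3=F, B4=S
input #7, w=15: events B1->T, B4->E, B3->T; outcomes B1=T, B3=T, B4=E
input #8, w=42: events B1->T, B4->S, B3->F; outcomes B1=T, B3=F, B4=S
input #9, w=40: events B1->T, B4->S, B3->F; outcomes B1=T, B3=F, B4=S
input #10, w=17: events B1->T, B4->E, B3->T; outcomes B1=T, B3=T, B4=E
union over the pool: B1=T, B3=T, B3=F, B4=S, B4=E
uncovered (3 of 8): B1=F, B2=T, B2=F
Answer: B1=F, B2=T, B2=F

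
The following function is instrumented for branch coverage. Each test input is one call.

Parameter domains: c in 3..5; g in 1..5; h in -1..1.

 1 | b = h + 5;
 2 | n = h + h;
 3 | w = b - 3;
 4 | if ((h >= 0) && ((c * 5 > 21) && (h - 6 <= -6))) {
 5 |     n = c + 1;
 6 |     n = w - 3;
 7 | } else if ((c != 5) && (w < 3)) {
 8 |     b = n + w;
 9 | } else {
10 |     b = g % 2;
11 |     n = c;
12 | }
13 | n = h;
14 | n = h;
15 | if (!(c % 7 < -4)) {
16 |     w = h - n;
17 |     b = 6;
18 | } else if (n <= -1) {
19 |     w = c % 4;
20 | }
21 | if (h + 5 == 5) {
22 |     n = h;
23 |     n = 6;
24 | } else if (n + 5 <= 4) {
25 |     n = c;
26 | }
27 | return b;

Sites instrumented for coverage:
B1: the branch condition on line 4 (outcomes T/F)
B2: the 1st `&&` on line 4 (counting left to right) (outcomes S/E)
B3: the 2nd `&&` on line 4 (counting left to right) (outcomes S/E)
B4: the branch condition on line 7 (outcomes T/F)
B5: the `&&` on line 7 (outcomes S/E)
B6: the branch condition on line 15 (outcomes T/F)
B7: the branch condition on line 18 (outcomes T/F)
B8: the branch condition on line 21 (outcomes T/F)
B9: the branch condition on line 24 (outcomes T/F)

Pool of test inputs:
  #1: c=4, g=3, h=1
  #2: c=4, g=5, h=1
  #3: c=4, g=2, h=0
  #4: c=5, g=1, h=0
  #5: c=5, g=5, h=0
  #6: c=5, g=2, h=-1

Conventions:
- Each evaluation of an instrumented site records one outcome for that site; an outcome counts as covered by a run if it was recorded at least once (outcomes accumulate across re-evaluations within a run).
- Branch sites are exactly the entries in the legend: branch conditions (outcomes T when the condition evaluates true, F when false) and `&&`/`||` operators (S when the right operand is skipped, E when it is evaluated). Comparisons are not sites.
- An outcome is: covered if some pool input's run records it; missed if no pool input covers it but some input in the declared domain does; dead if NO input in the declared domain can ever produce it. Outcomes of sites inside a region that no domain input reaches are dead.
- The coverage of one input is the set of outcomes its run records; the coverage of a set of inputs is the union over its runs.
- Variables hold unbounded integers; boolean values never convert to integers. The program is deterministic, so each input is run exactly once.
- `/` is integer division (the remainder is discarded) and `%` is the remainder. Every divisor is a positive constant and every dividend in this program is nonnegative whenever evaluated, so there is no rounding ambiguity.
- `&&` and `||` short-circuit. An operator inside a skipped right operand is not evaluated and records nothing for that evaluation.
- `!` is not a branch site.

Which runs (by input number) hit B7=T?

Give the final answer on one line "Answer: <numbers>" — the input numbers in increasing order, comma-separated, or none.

input #1 (c=4, g=3, h=1): never hits B7=T
input #2 (c=4, g=5, h=1): never hits B7=T
input #3 (c=4, g=2, h=0): never hits B7=T
input #4 (c=5, g=1, h=0): never hits B7=T
input #5 (c=5, g=5, h=0): never hits B7=T
input #6 (c=5, g=2, h=-1): never hits B7=T

Answer: none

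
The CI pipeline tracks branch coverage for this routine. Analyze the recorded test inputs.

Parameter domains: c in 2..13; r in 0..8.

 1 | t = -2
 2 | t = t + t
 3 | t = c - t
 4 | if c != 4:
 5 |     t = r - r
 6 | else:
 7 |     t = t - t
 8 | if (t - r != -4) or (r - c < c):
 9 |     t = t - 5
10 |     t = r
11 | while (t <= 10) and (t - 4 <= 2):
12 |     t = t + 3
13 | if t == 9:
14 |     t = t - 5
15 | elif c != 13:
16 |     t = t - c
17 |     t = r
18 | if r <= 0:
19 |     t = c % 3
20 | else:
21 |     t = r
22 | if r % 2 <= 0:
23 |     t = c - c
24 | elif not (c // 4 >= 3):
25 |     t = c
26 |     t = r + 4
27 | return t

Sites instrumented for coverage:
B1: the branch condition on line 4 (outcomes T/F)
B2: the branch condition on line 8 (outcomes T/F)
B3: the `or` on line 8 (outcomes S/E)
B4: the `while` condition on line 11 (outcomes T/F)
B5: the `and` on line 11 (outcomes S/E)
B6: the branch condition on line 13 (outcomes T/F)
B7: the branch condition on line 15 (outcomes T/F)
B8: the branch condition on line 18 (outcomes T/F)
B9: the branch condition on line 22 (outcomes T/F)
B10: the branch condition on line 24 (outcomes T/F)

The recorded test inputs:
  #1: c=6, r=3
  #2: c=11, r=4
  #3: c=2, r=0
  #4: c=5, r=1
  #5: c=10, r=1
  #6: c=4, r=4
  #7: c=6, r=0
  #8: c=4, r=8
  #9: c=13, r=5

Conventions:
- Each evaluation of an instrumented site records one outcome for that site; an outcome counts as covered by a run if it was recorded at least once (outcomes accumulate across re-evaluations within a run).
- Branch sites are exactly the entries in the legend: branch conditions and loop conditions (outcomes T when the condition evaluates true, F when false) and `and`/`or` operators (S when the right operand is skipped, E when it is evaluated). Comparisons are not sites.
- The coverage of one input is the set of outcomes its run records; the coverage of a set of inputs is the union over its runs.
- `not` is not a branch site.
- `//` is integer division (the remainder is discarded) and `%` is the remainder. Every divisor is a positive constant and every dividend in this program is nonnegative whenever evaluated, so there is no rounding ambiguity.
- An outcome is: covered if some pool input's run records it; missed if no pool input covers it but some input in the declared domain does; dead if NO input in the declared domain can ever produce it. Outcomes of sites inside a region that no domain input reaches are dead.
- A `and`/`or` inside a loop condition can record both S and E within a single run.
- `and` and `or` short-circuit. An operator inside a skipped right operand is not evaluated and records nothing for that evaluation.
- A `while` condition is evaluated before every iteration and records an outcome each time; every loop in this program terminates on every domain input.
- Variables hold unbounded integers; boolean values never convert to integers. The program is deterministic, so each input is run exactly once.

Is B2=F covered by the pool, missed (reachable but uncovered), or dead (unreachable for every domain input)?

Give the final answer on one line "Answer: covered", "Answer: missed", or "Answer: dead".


no pool input records B2=F
but domain input (c=2, r=4) does record it -> reachable, so missed
Answer: missed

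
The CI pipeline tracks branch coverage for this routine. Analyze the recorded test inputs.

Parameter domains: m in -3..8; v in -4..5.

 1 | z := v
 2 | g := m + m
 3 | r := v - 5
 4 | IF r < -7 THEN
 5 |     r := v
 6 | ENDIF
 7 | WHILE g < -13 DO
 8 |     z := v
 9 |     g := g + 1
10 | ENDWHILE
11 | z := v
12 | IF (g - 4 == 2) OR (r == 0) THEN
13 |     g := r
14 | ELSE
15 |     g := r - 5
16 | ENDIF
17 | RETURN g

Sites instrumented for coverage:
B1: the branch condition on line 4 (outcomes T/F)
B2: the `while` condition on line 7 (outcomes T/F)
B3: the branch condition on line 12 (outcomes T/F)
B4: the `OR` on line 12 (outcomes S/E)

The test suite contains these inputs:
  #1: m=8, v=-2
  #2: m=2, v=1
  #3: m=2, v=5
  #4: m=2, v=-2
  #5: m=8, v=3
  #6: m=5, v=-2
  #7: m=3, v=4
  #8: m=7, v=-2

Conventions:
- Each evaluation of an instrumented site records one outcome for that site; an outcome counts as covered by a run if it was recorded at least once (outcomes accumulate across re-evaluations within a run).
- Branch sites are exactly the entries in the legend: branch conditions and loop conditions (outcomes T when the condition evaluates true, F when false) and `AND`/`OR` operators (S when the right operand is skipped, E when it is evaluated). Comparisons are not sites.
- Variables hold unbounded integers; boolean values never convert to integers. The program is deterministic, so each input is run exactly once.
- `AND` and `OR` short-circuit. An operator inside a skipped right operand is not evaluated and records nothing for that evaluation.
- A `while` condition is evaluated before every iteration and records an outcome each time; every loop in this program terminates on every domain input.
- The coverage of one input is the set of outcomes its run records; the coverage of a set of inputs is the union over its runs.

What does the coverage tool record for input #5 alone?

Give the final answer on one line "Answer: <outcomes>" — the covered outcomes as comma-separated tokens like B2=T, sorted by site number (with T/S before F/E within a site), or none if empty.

Simulating input #5 (m=8, v=3) step by step:
  B1->F, B2->F, B4->E, B3->F
collecting distinct outcomes: B1=F, B2=F, B3=F, B4=E

Answer: B1=F, B2=F, B3=F, B4=E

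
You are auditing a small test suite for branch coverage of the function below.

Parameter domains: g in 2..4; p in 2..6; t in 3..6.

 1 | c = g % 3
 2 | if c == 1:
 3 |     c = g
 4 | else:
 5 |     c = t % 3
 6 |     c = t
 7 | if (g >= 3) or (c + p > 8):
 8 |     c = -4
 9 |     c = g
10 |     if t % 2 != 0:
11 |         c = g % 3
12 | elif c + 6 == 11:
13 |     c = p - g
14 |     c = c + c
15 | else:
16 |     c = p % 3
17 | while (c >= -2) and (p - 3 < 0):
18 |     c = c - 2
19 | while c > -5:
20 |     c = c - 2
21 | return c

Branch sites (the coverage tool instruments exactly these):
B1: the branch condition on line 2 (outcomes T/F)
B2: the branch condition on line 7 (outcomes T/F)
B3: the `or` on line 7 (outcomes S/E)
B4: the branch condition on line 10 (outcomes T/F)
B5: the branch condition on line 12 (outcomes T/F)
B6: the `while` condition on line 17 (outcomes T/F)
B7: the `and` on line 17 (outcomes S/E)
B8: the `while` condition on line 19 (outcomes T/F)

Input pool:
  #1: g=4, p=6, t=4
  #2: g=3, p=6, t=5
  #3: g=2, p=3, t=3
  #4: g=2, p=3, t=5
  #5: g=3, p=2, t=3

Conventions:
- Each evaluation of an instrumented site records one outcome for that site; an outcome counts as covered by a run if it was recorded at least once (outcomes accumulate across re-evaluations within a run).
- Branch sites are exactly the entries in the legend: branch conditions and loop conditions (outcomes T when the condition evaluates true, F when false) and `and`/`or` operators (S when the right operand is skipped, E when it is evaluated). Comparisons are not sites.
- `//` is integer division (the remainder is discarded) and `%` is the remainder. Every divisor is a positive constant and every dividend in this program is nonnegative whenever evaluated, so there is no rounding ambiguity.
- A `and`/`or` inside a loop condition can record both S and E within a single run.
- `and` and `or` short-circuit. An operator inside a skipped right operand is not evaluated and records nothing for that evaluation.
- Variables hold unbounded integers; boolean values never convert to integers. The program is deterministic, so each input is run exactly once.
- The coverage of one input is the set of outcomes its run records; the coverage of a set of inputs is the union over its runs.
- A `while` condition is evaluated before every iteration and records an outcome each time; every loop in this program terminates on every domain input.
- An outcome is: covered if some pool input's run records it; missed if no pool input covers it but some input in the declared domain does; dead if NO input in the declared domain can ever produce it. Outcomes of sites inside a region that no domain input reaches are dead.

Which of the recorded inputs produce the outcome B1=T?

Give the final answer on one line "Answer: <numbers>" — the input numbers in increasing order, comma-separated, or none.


input #1 (g=4, p=6, t=4): covers B1=T
input #2 (g=3, p=6, t=5): misses B1=T
input #3 (g=2, p=3, t=3): misses B1=T
input #4 (g=2, p=3, t=5): misses B1=T
input #5 (g=3, p=2, t=3): misses B1=T
Answer: 1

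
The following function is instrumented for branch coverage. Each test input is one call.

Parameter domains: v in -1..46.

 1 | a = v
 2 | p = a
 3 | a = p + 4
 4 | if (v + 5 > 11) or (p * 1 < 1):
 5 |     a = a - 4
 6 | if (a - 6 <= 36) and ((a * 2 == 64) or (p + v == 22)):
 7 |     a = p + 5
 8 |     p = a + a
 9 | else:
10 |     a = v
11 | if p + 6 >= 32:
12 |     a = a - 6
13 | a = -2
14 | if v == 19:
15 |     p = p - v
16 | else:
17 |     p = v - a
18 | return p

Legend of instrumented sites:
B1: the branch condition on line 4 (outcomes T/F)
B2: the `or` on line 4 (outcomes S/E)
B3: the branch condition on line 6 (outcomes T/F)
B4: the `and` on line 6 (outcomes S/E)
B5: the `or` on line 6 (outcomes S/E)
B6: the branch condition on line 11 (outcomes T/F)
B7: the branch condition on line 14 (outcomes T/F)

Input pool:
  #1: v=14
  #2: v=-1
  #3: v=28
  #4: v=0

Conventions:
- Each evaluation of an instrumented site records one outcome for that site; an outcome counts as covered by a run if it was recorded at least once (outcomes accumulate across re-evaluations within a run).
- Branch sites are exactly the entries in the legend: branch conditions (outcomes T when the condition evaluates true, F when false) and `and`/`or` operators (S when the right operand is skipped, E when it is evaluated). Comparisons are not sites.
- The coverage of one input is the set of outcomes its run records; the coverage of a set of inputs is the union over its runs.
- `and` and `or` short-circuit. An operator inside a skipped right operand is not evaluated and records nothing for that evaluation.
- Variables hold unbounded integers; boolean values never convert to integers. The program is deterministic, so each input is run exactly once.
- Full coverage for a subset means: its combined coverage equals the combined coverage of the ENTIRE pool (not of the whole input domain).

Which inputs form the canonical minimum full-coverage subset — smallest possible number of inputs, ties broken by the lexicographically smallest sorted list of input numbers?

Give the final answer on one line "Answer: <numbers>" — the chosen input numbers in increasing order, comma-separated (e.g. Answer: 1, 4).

test 1 (v=14) fires B2->S, B1->T, B4->E, B5->E, B3->F, B6->F, B7->F; hits B1=T, B2=S, B3=F, B4=E, B5=E, B6=F, B7=F
test 2 (v=-1) fires B2->E, B1->T, B4->E, B5->E, B3->F, B6->F, B7->F; hits B1=T, B2=E, B3=F, B4=E, B5=E, B6=F, B7=F
test 3 (v=28) fires B2->S, B1->T, B4->E, B5->E, B3->F, B6->T, B7->F; hits B1=T, B2=S, B3=F, B4=E, B5=E, B6=T, B7=F
test 4 (v=0) fires B2->E, B1->T, B4->E, B5->E, B3->F, B6->F, B7->F; hits B1=T, B2=E, B3=F, B4=E, B5=E, B6=F, B7=F
together the pool reaches 9 outcomes: B1=T, B2=S, B2=E, B3=F, B4=E, B5=E, B6=T, B6=F, B7=F
no size-1 subset reaches all 9 outcomes (best union: 7/9)
inputs {2, 3} (size 2) cover everything; no size-2 subset with a lexicographically smaller index list covers all 9

Answer: 2, 3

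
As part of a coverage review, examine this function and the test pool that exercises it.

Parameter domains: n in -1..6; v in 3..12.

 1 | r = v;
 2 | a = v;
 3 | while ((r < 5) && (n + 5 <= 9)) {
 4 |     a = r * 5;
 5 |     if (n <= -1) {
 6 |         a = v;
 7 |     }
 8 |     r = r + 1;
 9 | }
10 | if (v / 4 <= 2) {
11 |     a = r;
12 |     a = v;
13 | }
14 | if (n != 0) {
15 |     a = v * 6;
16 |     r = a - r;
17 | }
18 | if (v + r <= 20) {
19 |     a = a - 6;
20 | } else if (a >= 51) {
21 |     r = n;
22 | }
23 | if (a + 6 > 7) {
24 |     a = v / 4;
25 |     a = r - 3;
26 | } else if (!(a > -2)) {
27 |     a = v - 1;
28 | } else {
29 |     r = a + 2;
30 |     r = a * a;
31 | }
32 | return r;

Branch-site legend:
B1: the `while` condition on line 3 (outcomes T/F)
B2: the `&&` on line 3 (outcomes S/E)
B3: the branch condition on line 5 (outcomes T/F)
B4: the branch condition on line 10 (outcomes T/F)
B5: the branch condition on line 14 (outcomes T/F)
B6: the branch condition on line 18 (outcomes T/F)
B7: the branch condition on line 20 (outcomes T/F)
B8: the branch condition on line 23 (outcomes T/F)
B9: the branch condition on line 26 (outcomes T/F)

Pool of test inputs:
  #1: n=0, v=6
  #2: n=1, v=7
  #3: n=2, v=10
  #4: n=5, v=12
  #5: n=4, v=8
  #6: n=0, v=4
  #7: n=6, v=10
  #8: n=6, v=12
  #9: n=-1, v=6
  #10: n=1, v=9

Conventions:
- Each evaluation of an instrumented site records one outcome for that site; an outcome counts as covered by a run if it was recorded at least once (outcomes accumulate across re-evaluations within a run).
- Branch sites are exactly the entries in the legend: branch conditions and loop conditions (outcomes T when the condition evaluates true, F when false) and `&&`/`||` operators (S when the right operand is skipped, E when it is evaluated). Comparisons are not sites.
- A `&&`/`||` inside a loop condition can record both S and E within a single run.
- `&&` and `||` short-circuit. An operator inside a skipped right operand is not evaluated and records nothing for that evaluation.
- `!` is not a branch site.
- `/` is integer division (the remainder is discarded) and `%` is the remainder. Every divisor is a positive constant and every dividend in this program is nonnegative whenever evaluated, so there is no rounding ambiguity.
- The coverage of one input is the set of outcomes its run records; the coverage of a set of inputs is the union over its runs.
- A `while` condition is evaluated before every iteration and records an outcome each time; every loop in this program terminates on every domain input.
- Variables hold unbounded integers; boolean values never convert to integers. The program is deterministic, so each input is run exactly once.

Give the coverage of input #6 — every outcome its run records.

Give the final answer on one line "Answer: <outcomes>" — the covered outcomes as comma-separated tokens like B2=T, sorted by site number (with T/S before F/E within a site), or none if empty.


Tracing the run of input #6 (n=0, v=4):
  B2->E, B1->T, B3->F, B2->S, B1->F, B4->T, B5->F, B6->T, B8->F, B9->T
deduplicating events, the covered set is: B1=T, B1=F, B2=S, B2=E, B3=F, B4=T, B5=F, B6=T, B8=F, B9=T
Answer: B1=T, B1=F, B2=S, B2=E, B3=F, B4=T, B5=F, B6=T, B8=F, B9=T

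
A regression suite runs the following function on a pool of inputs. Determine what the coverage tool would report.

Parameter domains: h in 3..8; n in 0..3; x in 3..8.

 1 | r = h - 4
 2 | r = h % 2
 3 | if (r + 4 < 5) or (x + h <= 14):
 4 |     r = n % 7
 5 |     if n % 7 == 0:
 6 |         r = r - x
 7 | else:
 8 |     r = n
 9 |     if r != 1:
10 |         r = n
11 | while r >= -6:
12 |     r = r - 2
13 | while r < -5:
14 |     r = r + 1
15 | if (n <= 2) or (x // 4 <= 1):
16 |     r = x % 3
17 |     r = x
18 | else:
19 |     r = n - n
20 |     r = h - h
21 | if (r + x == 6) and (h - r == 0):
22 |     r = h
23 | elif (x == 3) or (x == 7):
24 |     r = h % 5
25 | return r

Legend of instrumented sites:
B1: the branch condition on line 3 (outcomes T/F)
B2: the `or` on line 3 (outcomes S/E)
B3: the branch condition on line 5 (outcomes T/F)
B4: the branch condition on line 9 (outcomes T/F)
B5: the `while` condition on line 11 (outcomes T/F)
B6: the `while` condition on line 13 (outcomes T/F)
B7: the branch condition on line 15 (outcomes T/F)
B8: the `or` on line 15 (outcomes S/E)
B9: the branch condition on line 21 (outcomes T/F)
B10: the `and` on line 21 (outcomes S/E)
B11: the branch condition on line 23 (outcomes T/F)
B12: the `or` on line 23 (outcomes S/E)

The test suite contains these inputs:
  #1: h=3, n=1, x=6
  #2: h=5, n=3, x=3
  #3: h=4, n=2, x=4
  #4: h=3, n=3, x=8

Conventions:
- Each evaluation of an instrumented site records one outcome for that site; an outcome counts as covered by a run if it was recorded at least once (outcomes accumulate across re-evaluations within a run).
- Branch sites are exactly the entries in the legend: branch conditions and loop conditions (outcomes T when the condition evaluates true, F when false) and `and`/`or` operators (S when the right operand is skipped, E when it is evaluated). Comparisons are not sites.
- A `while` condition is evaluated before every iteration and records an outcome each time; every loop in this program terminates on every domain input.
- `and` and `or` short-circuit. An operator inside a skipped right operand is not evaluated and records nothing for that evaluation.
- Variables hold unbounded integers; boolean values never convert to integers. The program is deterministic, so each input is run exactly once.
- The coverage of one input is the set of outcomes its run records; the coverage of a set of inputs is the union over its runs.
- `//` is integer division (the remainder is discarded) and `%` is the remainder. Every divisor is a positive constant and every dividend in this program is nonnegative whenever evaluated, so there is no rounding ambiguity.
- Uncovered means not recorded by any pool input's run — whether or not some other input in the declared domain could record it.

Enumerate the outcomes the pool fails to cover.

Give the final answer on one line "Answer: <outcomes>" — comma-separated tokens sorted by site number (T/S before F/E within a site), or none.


input #1 (h=3, n=1, x=6): events B2->E, B1->T, B3->F, B5->T, B5->T, B5->T, B5->T, B5->F, B6->T, B6->T, B6->F, B8->S, B7->T, B10->S, ...; covers B1=T, B2=E, B3=F, B5=T, B5=F, B6=T, B6=F, B7=T, B8=S, B9=F, B10=S, B11=F, B12=E
input #2 (h=5, n=3, x=3): events B2->E, B1->T, B3->F, B5->T, B5->T, B5->T, B5->T, B5->T, B5->F, B6->T, B6->T, B6->F, B8->E, B7->T, ...; covers B1=T, B2=E, B3=F, B5=T, B5=F, B6=T, B6=F, B7=T, B8=E, B9=F, B10=E, B11=T, B12=S
input #3 (h=4, n=2, x=4): events B2->S, B1->T, B3->F, B5->T, B5->T, B5->T, B5->T, B5->T, B5->F, B6->T, B6->T, B6->T, B6->F, B8->S, ...; covers B1=T, B2=S, B3=F, B5=T, B5=F, B6=T, B6=F, B7=T, B8=S, B9=F, B10=S, B11=F, B12=E
input #4 (h=3, n=3, x=8): events B2->E, B1->T, B3->F, B5->T, B5->T, B5->T, B5->T, B5->T, B5->F, B6->T, B6->T, B6->F, B8->E, B7->F, ...; covers B1=T, B2=E, B3=F, B5=T, B5=F, B6=T, B6=F, B7=F, B8=E, B9=F, B10=S, B11=F, B12=E
union over the pool: B1=T, B2=S, B2=E, B3=F, B5=T, B5=F, B6=T, B6=F, B7=T, B7=F, B8=S, B8=E, B9=F, B10=S, B10=E, B11=T, B11=F, B12=S, B12=E
uncovered (5 of 24): B1=F, B3=T, B4=T, B4=F, B9=T
Answer: B1=F, B3=T, B4=T, B4=F, B9=T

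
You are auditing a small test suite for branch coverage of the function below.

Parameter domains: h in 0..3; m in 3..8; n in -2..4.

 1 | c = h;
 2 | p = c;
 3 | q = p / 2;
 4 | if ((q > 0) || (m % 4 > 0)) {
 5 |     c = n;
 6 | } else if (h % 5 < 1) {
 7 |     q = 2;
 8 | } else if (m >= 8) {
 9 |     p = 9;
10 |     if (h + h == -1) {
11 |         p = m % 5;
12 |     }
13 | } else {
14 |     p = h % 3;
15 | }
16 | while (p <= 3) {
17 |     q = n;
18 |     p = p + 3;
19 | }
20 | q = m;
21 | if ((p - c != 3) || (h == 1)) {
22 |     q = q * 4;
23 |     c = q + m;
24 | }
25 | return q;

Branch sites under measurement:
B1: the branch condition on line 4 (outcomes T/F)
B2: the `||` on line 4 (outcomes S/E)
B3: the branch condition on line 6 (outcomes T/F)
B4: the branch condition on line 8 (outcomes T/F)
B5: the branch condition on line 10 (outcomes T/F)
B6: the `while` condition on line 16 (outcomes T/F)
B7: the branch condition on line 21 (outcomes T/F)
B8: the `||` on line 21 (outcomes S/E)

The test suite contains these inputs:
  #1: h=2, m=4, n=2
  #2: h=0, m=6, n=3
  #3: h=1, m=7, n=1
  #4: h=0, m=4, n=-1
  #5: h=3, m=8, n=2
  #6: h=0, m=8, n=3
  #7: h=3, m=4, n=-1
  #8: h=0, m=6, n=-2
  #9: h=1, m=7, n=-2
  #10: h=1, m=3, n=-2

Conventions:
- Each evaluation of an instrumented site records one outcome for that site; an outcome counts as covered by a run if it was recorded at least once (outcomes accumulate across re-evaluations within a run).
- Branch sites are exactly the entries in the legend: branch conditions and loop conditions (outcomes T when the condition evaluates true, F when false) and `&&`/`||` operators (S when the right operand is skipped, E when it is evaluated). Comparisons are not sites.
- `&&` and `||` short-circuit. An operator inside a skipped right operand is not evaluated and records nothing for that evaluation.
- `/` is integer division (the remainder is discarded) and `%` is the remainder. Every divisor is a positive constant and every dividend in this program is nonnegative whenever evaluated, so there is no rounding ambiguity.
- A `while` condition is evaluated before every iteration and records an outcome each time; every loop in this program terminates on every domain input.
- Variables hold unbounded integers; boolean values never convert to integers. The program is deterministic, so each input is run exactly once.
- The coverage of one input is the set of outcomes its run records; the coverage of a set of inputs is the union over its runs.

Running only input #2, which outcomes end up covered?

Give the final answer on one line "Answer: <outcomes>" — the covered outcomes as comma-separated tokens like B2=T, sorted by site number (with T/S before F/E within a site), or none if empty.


Event log for input #2 (h=0, m=6, n=3):
  B2->E, B1->T, B6->T, B6->T, B6->F, B8->E, B7->F
as a set, this run covers: B1=T, B2=E, B6=T, B6=F, B7=F, B8=E
Answer: B1=T, B2=E, B6=T, B6=F, B7=F, B8=E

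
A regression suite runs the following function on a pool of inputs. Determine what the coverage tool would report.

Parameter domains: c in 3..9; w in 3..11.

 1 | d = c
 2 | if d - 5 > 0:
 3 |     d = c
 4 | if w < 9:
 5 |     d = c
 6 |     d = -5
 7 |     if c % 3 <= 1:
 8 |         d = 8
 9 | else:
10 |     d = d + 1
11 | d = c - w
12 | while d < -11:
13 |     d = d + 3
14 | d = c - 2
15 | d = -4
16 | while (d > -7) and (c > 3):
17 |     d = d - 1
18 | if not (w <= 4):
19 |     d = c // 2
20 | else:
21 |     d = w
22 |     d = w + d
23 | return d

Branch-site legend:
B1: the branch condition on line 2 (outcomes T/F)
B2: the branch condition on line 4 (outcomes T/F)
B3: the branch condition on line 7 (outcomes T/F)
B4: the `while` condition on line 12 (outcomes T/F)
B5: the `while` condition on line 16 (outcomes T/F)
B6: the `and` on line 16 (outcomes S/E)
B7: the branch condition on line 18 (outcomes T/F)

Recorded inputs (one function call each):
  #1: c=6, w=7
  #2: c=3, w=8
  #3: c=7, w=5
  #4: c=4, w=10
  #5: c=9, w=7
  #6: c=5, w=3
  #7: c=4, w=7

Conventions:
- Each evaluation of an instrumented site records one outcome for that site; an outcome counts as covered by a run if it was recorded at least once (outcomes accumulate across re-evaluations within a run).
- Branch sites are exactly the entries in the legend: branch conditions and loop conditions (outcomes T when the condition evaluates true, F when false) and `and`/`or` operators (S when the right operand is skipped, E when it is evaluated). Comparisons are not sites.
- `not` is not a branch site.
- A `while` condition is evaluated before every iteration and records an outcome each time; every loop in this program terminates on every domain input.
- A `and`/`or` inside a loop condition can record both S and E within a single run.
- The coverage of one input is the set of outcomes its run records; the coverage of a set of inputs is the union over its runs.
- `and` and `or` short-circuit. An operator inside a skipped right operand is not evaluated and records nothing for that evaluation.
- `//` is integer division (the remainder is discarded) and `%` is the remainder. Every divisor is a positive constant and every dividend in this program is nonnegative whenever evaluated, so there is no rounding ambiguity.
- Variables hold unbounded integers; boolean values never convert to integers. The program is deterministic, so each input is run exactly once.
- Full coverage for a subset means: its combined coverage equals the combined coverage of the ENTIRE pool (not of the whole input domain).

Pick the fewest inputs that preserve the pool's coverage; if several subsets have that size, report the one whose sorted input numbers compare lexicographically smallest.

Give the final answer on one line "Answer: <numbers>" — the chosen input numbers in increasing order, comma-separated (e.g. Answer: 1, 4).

input #1, c=6, w=7: events B1->T, B2->T, B3->T, B4->F, B6->E, B5->T, B6->E, B5->T, B6->E, B5->T, B6->S, B5->F, B7->T; outcomes B1=T, B2=T, B3=T, B4=F, B5=T, B5=F, B6=S, B6=E, B7=T
input #2, c=3, w=8: events B1->F, B2->T, B3->T, B4->F, B6->E, B5->F, B7->T; outcomes B1=F, B2=T, B3=T, B4=F, B5=F, B6=E, B7=T
input #3, c=7, w=5: events B1->T, B2->T, B3->T, B4->F, B6->E, B5->T, B6->E, B5->T, B6->E, B5->T, B6->S, B5->F, B7->T; outcomes B1=T, B2=T, B3=T, B4=F, B5=T, B5=F, B6=S, B6=E, B7=T
input #4, c=4, w=10: events B1->F, B2->F, B4->F, B6->E, B5->T, B6->E, B5->T, B6->E, B5->T, B6->S, B5->F, B7->T; outcomes B1=F, B2=F, B4=F, B5=T, B5=F, B6=S, B6=E, B7=T
input #5, c=9, w=7: events B1->T, B2->T, B3->T, B4->F, B6->E, B5->T, B6->E, B5->T, B6->E, B5->T, B6->S, B5->F, B7->T; outcomes B1=T, B2=T, B3=T, B4=F, B5=T, B5=F, B6=S, B6=E, B7=T
input #6, c=5, w=3: events B1->F, B2->T, B3->F, B4->F, B6->E, B5->T, B6->E, B5->T, B6->E, B5->T, B6->S, B5->F, B7->F; outcomes B1=F, B2=T, B3=F, B4=F, B5=T, B5=F, B6=S, B6=E, B7=F
input #7, c=4, w=7: events B1->F, B2->T, B3->T, B4->F, B6->E, B5->T, B6->E, B5->T, B6->E, B5->T, B6->S, B5->F, B7->T; outcomes B1=F, B2=T, B3=T, B4=F, B5=T, B5=F, B6=S, B6=E, B7=T
together the pool reaches 13 outcomes: B1=T, B1=F, B2=T, B2=F, B3=T, B3=F, B4=F, B5=T, B5=F, B6=S, B6=E, B7=T, B7=F
size 1 is not enough: best union over all size-1 subsets is 9/13
size 2 is not enough: best union over all size-2 subsets is 12/13
at size 3, {1, 4, 6} reaches all 13 outcomes; every lexicographically earlier size-3 subset fails

Answer: 1, 4, 6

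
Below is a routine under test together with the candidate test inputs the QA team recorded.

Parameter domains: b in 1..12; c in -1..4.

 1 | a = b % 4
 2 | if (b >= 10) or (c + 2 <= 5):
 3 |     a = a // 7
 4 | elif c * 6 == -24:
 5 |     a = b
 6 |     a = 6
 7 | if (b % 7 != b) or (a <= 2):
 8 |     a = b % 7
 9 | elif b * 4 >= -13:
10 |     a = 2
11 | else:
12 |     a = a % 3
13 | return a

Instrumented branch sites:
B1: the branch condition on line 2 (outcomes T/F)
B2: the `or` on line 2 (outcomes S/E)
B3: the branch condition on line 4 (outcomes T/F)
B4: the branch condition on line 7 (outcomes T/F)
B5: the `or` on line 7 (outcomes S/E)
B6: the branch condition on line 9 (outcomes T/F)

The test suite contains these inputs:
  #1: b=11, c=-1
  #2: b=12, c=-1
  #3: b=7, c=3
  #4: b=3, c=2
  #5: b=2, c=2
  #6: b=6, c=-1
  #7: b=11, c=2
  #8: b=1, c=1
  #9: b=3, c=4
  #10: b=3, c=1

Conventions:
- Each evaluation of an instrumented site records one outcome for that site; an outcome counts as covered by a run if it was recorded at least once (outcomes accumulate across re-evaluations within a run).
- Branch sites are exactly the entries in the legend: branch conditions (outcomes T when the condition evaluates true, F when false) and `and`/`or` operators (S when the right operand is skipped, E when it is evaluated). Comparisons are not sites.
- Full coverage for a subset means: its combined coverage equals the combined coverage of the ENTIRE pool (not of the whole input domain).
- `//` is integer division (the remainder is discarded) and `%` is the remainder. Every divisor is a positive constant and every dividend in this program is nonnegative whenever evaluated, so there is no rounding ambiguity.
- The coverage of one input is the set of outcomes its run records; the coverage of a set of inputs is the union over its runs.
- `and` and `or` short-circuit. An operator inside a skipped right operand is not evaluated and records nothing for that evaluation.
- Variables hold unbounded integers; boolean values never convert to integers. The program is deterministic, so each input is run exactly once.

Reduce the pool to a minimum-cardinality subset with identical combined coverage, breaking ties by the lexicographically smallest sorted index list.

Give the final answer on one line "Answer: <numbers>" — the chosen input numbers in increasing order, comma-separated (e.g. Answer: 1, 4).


input #1, b=11, c=-1: outcomes B1=T, B2=S, B4=T, B5=S
input #2, b=12, c=-1: outcomes B1=T, B2=S, B4=T, B5=S
input #3, b=7, c=3: outcomes B1=T, B2=E, B4=T, B5=S
input #4, b=3, c=2: outcomes B1=T, B2=E, B4=T, B5=E
input #5, b=2, c=2: outcomes B1=T, B2=E, B4=T, B5=E
input #6, b=6, c=-1: outcomes B1=T, B2=E, B4=T, B5=E
input #7, b=11, c=2: outcomes B1=T, B2=S, B4=T, B5=S
input #8, b=1, c=1: outcomes B1=T, B2=E, B4=T, B5=E
input #9, b=3, c=4: outcomes B1=F, B2=E, B3=F, B4=F, B5=E, B6=T
input #10, b=3, c=1: outcomes B1=T, B2=E, B4=T, B5=E
together the pool reaches 10 outcomes: B1=T, B1=F, B2=S, B2=E, B3=F, B4=T, B4=F, B5=S, B5=E, B6=T
checked all size-1 subsets: none covers 10 outcomes (max 6/10)
the canonical winner is {1, 9}: size 2, full 10-outcome coverage, earliest index list among size-2 covers
Answer: 1, 9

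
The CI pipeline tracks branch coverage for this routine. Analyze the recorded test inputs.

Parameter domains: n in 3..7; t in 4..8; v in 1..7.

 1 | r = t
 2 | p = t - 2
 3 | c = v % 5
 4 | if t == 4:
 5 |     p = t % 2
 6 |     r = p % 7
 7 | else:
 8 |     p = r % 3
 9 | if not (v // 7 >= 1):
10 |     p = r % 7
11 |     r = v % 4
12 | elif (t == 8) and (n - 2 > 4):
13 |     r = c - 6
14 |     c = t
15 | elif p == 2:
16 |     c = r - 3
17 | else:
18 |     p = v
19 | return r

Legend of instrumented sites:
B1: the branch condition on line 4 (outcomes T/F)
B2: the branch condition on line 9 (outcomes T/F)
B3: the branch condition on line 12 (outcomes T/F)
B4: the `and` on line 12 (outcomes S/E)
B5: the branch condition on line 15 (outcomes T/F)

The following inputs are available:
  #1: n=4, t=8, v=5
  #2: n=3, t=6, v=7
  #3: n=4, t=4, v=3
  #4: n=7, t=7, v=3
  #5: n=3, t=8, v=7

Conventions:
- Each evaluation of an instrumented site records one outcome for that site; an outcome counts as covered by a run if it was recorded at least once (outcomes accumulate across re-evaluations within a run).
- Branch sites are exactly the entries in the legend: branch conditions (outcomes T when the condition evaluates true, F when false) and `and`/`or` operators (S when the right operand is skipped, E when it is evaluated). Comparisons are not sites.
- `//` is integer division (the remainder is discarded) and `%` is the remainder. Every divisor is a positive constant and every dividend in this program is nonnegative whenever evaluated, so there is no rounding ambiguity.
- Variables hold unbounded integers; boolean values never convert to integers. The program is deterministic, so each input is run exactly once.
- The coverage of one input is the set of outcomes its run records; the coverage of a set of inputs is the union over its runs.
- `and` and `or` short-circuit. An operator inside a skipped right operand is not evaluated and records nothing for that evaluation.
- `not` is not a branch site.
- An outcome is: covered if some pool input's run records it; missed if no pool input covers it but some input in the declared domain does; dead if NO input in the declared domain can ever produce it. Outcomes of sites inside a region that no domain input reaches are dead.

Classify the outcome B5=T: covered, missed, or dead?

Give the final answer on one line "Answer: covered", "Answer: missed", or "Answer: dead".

B5=T is recorded by pool input(s) 5 -> covered

Answer: covered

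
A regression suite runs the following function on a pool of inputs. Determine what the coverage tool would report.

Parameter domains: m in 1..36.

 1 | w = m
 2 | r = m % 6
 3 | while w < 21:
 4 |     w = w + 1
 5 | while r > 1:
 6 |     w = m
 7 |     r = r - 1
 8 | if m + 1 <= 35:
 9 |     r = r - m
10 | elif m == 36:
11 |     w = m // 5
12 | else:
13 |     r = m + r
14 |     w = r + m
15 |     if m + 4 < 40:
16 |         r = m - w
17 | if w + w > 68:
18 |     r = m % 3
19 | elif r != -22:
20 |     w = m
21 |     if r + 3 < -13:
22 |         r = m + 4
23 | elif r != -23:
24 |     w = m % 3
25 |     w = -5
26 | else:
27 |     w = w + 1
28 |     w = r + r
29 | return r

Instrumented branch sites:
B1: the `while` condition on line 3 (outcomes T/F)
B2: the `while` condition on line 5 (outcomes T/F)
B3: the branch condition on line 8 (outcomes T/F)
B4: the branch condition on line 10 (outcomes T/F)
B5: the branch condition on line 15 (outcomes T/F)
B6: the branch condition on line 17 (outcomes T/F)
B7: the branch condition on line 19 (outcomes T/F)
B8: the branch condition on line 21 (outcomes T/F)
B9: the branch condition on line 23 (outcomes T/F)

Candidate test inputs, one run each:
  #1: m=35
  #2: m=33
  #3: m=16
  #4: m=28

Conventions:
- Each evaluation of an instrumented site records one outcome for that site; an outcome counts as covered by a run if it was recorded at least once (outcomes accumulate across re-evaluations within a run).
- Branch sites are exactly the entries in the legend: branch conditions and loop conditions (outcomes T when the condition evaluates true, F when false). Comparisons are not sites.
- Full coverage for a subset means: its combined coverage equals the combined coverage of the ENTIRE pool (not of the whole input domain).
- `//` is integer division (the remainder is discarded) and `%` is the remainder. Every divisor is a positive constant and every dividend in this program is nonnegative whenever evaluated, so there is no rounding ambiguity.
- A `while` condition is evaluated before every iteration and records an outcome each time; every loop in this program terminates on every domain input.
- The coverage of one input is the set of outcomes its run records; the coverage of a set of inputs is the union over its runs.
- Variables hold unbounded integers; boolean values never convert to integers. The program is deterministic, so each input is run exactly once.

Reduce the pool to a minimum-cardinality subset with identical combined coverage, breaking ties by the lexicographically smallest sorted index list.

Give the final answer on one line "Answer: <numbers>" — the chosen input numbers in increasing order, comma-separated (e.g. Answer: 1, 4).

input #1 (m=35): covers B1=F, B2=T, B2=F, B3=F, B4=F, B5=T, B6=T
input #2 (m=33): covers B1=F, B2=T, B2=F, B3=T, B6=F, B7=T, B8=T
input #3 (m=16): covers B1=T, B1=F, B2=T, B2=F, B3=T, B6=F, B7=T, B8=F
input #4 (m=28): covers B1=F, B2=T, B2=F, B3=T, B6=F, B7=T, B8=T
pool-wide coverage (13 outcomes): B1=T, B1=F, B2=T, B2=F, B3=T, B3=F, B4=F, B5=T, B6=T, B6=F, B7=T, B8=T, B8=F
every size-1 subset falls short of the 13 outcomes (best: 8/13)
every size-2 subset falls short of the 13 outcomes (best: 12/13)
at size 3, {1, 2, 3} reaches all 13 outcomes; every lexicographically earlier size-3 subset fails

Answer: 1, 2, 3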